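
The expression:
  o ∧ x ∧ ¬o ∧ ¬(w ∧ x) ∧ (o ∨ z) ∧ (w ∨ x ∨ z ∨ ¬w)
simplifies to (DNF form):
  False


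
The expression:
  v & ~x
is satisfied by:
  {v: True, x: False}


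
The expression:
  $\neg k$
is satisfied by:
  {k: False}


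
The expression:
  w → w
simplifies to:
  True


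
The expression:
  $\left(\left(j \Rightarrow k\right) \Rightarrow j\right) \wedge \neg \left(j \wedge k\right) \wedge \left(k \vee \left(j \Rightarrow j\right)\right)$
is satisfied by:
  {j: True, k: False}


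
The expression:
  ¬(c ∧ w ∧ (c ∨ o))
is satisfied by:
  {w: False, c: False}
  {c: True, w: False}
  {w: True, c: False}


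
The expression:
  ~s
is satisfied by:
  {s: False}


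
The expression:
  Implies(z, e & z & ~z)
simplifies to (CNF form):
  ~z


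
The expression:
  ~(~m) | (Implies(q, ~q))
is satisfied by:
  {m: True, q: False}
  {q: False, m: False}
  {q: True, m: True}


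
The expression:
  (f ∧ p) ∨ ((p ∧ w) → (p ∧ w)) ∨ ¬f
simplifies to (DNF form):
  True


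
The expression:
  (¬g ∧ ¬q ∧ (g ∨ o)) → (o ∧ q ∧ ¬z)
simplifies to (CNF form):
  g ∨ q ∨ ¬o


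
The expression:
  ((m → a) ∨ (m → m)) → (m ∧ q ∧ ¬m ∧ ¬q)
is never true.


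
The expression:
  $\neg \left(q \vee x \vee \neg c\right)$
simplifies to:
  $c \wedge \neg q \wedge \neg x$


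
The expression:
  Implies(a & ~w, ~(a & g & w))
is always true.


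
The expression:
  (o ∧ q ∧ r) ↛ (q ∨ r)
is never true.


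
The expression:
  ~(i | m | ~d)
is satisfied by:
  {d: True, i: False, m: False}


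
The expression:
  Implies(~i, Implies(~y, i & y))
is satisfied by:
  {i: True, y: True}
  {i: True, y: False}
  {y: True, i: False}


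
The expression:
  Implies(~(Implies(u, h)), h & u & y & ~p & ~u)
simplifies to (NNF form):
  h | ~u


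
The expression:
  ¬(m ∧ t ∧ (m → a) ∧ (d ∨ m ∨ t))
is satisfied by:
  {m: False, t: False, a: False}
  {a: True, m: False, t: False}
  {t: True, m: False, a: False}
  {a: True, t: True, m: False}
  {m: True, a: False, t: False}
  {a: True, m: True, t: False}
  {t: True, m: True, a: False}


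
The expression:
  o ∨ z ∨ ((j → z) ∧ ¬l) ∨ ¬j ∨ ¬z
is always true.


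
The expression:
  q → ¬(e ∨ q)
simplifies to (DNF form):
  ¬q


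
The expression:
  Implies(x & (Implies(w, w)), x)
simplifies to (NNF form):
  True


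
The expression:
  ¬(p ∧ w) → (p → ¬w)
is always true.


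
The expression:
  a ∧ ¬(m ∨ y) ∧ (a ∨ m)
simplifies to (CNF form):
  a ∧ ¬m ∧ ¬y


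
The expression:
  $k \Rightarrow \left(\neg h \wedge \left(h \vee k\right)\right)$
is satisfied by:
  {h: False, k: False}
  {k: True, h: False}
  {h: True, k: False}


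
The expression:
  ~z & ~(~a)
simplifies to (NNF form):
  a & ~z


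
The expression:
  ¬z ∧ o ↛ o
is never true.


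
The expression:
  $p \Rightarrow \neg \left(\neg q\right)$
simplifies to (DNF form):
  $q \vee \neg p$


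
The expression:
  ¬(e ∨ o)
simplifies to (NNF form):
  ¬e ∧ ¬o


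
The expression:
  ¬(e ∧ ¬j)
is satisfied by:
  {j: True, e: False}
  {e: False, j: False}
  {e: True, j: True}


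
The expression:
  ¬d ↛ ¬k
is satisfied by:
  {k: True, d: False}


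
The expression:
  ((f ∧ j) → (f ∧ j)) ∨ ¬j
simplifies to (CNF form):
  True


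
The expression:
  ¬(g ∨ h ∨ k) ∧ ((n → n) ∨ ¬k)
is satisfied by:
  {g: False, h: False, k: False}


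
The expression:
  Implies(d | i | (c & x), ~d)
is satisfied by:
  {d: False}


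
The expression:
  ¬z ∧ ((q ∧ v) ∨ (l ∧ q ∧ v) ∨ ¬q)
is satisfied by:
  {v: True, z: False, q: False}
  {v: False, z: False, q: False}
  {q: True, v: True, z: False}


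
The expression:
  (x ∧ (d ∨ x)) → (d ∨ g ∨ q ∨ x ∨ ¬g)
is always true.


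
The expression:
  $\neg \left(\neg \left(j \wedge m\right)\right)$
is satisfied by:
  {m: True, j: True}


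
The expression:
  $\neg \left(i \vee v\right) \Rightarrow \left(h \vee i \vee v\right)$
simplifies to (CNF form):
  $h \vee i \vee v$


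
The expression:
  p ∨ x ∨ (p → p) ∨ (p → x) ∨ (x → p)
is always true.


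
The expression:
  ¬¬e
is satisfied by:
  {e: True}


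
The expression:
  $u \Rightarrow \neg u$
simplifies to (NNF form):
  $\neg u$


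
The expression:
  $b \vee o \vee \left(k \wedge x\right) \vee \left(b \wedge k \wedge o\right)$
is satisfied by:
  {b: True, o: True, k: True, x: True}
  {b: True, o: True, k: True, x: False}
  {b: True, o: True, x: True, k: False}
  {b: True, o: True, x: False, k: False}
  {b: True, k: True, x: True, o: False}
  {b: True, k: True, x: False, o: False}
  {b: True, k: False, x: True, o: False}
  {b: True, k: False, x: False, o: False}
  {o: True, k: True, x: True, b: False}
  {o: True, k: True, x: False, b: False}
  {o: True, x: True, k: False, b: False}
  {o: True, x: False, k: False, b: False}
  {k: True, x: True, o: False, b: False}


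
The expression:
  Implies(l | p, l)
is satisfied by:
  {l: True, p: False}
  {p: False, l: False}
  {p: True, l: True}


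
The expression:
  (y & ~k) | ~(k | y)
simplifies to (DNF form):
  ~k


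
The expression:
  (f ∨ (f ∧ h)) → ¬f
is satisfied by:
  {f: False}


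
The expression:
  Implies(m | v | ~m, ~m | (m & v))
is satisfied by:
  {v: True, m: False}
  {m: False, v: False}
  {m: True, v: True}


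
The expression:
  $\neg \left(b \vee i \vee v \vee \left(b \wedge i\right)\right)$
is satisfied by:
  {v: False, i: False, b: False}


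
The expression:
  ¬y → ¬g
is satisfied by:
  {y: True, g: False}
  {g: False, y: False}
  {g: True, y: True}


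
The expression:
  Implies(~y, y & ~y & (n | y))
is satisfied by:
  {y: True}


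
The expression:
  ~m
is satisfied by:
  {m: False}


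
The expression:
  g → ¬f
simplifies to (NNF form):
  ¬f ∨ ¬g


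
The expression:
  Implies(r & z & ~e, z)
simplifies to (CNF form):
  True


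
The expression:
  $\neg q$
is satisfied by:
  {q: False}


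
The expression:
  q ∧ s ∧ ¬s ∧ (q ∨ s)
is never true.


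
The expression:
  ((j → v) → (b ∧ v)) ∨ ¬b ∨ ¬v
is always true.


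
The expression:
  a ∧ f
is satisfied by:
  {a: True, f: True}


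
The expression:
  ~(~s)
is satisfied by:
  {s: True}


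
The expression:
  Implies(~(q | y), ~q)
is always true.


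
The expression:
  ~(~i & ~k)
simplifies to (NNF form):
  i | k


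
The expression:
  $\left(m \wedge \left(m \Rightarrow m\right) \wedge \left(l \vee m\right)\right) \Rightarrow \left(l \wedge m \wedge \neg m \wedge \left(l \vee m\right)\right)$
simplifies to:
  $\neg m$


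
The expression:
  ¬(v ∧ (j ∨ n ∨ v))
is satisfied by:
  {v: False}


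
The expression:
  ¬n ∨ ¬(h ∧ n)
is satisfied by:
  {h: False, n: False}
  {n: True, h: False}
  {h: True, n: False}


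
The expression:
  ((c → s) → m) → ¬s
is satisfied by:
  {s: False, m: False}
  {m: True, s: False}
  {s: True, m: False}


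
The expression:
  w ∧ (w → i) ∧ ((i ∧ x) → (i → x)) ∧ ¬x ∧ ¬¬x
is never true.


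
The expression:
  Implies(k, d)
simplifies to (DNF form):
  d | ~k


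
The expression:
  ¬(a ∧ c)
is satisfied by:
  {c: False, a: False}
  {a: True, c: False}
  {c: True, a: False}


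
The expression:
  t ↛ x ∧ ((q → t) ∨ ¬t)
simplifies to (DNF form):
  t ∧ ¬x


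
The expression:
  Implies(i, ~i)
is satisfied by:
  {i: False}


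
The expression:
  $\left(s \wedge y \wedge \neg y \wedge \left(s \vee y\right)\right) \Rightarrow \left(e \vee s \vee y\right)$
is always true.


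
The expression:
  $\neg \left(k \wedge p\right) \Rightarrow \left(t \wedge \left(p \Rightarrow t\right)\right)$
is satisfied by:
  {t: True, p: True, k: True}
  {t: True, p: True, k: False}
  {t: True, k: True, p: False}
  {t: True, k: False, p: False}
  {p: True, k: True, t: False}


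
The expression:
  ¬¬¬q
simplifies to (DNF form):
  ¬q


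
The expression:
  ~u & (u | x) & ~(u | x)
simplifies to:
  False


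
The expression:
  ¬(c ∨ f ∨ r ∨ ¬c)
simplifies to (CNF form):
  False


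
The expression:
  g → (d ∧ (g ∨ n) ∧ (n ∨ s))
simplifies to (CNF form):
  (d ∨ ¬g) ∧ (d ∨ n ∨ ¬g) ∧ (d ∨ s ∨ ¬g) ∧ (n ∨ s ∨ ¬g)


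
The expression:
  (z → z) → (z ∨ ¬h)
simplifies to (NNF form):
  z ∨ ¬h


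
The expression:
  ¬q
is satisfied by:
  {q: False}


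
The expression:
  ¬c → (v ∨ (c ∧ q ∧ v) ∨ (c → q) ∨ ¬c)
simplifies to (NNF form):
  True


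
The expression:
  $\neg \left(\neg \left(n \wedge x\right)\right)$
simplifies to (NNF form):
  $n \wedge x$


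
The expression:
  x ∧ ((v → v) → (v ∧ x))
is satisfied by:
  {x: True, v: True}


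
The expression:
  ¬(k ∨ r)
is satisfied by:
  {r: False, k: False}


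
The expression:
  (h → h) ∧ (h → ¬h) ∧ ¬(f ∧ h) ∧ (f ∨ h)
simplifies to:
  f ∧ ¬h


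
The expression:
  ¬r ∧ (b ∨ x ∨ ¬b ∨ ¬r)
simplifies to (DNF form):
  ¬r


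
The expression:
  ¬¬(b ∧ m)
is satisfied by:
  {m: True, b: True}


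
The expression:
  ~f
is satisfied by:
  {f: False}


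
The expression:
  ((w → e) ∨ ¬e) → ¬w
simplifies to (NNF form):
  ¬w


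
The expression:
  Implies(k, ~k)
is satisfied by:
  {k: False}


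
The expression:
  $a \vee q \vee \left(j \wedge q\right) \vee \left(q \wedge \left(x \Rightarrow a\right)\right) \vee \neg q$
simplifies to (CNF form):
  $\text{True}$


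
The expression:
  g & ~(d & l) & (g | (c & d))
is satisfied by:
  {g: True, l: False, d: False}
  {d: True, g: True, l: False}
  {l: True, g: True, d: False}


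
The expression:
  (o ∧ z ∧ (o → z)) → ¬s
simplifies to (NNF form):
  ¬o ∨ ¬s ∨ ¬z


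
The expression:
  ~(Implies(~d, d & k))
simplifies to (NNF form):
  ~d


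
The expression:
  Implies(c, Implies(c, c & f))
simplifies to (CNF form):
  f | ~c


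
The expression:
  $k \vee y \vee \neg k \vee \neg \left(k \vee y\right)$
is always true.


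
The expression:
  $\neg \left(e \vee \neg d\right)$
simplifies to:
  $d \wedge \neg e$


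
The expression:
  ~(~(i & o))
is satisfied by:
  {i: True, o: True}


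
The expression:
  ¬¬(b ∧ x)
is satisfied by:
  {b: True, x: True}


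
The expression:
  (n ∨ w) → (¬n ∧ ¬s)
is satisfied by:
  {n: False, s: False, w: False}
  {w: True, n: False, s: False}
  {s: True, n: False, w: False}


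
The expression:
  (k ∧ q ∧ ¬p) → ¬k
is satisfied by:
  {p: True, k: False, q: False}
  {k: False, q: False, p: False}
  {p: True, q: True, k: False}
  {q: True, k: False, p: False}
  {p: True, k: True, q: False}
  {k: True, p: False, q: False}
  {p: True, q: True, k: True}


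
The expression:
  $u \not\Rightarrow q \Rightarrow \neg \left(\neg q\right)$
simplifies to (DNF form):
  $q \vee \neg u$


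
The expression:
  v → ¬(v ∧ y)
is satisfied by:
  {v: False, y: False}
  {y: True, v: False}
  {v: True, y: False}


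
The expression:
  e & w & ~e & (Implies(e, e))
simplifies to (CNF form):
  False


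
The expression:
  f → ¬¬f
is always true.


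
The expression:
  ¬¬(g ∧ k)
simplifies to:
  g ∧ k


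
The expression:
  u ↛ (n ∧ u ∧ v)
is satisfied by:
  {u: True, v: False, n: False}
  {u: True, n: True, v: False}
  {u: True, v: True, n: False}


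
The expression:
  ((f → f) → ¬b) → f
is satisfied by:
  {b: True, f: True}
  {b: True, f: False}
  {f: True, b: False}


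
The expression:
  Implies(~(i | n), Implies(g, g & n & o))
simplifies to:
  i | n | ~g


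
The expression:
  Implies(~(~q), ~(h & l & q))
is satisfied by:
  {l: False, q: False, h: False}
  {h: True, l: False, q: False}
  {q: True, l: False, h: False}
  {h: True, q: True, l: False}
  {l: True, h: False, q: False}
  {h: True, l: True, q: False}
  {q: True, l: True, h: False}


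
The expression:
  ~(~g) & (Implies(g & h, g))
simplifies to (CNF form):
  g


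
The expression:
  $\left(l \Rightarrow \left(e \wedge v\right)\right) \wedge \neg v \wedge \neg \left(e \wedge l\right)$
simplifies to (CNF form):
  $\neg l \wedge \neg v$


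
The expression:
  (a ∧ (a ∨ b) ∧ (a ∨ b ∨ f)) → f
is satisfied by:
  {f: True, a: False}
  {a: False, f: False}
  {a: True, f: True}


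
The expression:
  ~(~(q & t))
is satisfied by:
  {t: True, q: True}


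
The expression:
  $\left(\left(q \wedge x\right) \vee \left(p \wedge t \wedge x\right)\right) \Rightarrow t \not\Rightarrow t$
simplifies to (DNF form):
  $\left(\neg p \wedge \neg q\right) \vee \left(\neg q \wedge \neg t\right) \vee \neg x$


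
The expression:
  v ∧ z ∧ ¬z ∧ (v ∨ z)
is never true.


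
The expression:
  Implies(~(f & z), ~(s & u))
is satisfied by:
  {z: True, f: True, s: False, u: False}
  {z: True, f: False, s: False, u: False}
  {f: True, z: False, s: False, u: False}
  {z: False, f: False, s: False, u: False}
  {z: True, u: True, f: True, s: False}
  {z: True, u: True, f: False, s: False}
  {u: True, f: True, z: False, s: False}
  {u: True, z: False, f: False, s: False}
  {z: True, s: True, f: True, u: False}
  {z: True, s: True, f: False, u: False}
  {s: True, f: True, z: False, u: False}
  {s: True, z: False, f: False, u: False}
  {z: True, u: True, s: True, f: True}


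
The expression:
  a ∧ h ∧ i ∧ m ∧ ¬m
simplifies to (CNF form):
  False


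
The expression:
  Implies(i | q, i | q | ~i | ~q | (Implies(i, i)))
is always true.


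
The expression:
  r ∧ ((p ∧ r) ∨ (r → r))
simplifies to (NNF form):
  r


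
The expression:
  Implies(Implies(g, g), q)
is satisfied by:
  {q: True}


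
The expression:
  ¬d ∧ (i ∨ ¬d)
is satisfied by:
  {d: False}


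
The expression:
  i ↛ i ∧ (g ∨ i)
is never true.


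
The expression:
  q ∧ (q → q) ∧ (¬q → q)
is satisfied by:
  {q: True}


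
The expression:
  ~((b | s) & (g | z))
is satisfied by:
  {g: False, s: False, z: False, b: False}
  {b: True, g: False, s: False, z: False}
  {z: True, g: False, s: False, b: False}
  {s: True, b: False, g: False, z: False}
  {b: True, s: True, g: False, z: False}
  {g: True, b: False, s: False, z: False}
  {z: True, g: True, b: False, s: False}


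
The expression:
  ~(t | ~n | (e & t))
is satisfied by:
  {n: True, t: False}


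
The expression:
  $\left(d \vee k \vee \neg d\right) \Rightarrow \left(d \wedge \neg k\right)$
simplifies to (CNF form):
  $d \wedge \neg k$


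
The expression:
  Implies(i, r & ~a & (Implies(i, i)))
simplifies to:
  ~i | (r & ~a)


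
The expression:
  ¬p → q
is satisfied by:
  {q: True, p: True}
  {q: True, p: False}
  {p: True, q: False}


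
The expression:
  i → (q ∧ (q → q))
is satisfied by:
  {q: True, i: False}
  {i: False, q: False}
  {i: True, q: True}


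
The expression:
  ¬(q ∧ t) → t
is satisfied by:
  {t: True}


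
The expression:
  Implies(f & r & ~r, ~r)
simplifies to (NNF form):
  True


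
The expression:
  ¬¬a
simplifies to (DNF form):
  a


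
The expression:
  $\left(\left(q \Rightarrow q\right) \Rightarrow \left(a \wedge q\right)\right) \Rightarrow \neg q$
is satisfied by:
  {q: False, a: False}
  {a: True, q: False}
  {q: True, a: False}


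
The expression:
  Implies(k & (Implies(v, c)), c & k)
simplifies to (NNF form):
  c | v | ~k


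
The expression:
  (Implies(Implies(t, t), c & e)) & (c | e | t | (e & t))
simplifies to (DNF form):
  c & e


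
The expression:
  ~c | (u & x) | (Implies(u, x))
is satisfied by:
  {x: True, u: False, c: False}
  {u: False, c: False, x: False}
  {x: True, c: True, u: False}
  {c: True, u: False, x: False}
  {x: True, u: True, c: False}
  {u: True, x: False, c: False}
  {x: True, c: True, u: True}


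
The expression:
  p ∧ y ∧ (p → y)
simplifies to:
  p ∧ y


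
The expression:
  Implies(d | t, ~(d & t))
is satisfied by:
  {t: False, d: False}
  {d: True, t: False}
  {t: True, d: False}


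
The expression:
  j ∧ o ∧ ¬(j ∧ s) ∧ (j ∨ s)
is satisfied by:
  {j: True, o: True, s: False}


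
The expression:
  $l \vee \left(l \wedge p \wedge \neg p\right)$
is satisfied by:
  {l: True}


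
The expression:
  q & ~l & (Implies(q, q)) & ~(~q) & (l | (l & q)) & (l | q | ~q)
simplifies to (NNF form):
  False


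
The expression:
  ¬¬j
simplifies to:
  j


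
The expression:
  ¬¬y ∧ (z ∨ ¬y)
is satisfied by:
  {z: True, y: True}


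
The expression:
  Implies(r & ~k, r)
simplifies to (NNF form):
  True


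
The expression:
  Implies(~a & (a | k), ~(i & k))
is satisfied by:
  {a: True, k: False, i: False}
  {k: False, i: False, a: False}
  {a: True, i: True, k: False}
  {i: True, k: False, a: False}
  {a: True, k: True, i: False}
  {k: True, a: False, i: False}
  {a: True, i: True, k: True}


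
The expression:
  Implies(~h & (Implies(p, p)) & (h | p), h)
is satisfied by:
  {h: True, p: False}
  {p: False, h: False}
  {p: True, h: True}


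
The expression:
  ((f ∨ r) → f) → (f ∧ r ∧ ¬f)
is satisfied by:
  {r: True, f: False}


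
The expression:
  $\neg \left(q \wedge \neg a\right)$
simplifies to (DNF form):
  $a \vee \neg q$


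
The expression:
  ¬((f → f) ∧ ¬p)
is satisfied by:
  {p: True}


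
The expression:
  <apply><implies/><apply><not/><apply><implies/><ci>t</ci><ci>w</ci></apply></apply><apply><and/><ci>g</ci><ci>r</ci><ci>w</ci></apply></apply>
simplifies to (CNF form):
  <apply><or/><ci>w</ci><apply><not/><ci>t</ci></apply></apply>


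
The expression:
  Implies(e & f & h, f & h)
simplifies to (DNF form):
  True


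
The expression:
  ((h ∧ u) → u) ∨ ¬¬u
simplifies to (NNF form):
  True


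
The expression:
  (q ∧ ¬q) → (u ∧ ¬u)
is always true.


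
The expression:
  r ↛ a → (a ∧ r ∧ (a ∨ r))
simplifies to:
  a ∨ ¬r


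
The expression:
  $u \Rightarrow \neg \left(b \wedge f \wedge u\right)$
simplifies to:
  $\neg b \vee \neg f \vee \neg u$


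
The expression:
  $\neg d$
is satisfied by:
  {d: False}


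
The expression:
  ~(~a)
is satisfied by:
  {a: True}


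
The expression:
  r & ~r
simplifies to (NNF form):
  False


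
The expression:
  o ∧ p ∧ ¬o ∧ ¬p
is never true.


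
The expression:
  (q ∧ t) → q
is always true.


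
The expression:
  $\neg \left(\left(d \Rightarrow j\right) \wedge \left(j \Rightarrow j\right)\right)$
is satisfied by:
  {d: True, j: False}


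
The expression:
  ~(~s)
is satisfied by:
  {s: True}


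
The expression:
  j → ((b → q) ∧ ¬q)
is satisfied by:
  {b: False, j: False, q: False}
  {q: True, b: False, j: False}
  {b: True, q: False, j: False}
  {q: True, b: True, j: False}
  {j: True, q: False, b: False}


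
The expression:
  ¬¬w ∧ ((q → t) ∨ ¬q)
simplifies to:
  w ∧ (t ∨ ¬q)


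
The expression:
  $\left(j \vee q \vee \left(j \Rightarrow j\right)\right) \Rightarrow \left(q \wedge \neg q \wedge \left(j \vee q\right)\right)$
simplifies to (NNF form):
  $\text{False}$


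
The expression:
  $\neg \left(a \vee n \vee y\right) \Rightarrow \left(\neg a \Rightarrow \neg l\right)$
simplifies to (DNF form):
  $a \vee n \vee y \vee \neg l$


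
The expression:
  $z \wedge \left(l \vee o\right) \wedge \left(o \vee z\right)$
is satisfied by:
  {o: True, l: True, z: True}
  {o: True, z: True, l: False}
  {l: True, z: True, o: False}


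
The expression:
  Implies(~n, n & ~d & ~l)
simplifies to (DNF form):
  n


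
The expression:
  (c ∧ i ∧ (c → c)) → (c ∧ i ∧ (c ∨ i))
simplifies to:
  True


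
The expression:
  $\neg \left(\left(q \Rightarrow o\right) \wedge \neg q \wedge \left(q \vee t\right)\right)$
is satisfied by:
  {q: True, t: False}
  {t: False, q: False}
  {t: True, q: True}


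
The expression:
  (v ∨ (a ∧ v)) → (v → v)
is always true.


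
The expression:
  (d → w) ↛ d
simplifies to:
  ¬d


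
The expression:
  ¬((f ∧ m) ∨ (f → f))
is never true.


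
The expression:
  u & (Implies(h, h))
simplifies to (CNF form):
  u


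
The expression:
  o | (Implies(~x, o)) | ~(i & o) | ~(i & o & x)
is always true.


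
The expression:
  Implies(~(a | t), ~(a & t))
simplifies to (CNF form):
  True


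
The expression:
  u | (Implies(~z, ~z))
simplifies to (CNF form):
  True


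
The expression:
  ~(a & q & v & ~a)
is always true.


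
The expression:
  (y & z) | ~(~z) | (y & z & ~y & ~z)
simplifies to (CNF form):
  z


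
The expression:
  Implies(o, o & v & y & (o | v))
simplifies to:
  ~o | (v & y)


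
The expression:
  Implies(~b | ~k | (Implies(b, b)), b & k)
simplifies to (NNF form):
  b & k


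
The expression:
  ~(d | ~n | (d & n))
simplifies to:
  n & ~d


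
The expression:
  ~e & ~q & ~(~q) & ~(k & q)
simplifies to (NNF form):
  False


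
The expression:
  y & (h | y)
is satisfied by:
  {y: True}


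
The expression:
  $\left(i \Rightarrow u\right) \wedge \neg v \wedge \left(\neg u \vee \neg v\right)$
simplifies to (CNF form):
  $\neg v \wedge \left(u \vee \neg i\right)$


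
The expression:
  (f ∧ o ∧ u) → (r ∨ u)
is always true.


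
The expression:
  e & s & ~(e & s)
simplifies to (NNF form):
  False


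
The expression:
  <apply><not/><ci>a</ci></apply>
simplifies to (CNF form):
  <apply><not/><ci>a</ci></apply>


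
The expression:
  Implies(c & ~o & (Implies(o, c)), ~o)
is always true.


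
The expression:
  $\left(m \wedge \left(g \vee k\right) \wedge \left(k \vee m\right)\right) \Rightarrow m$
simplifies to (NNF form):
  $\text{True}$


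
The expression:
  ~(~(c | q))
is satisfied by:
  {q: True, c: True}
  {q: True, c: False}
  {c: True, q: False}


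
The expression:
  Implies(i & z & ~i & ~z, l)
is always true.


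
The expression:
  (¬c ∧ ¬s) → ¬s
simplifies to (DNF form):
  True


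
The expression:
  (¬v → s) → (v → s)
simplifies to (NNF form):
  s ∨ ¬v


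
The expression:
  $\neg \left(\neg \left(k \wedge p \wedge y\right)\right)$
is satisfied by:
  {p: True, y: True, k: True}


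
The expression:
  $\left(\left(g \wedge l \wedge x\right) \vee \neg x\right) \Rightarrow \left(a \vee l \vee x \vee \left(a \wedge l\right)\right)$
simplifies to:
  $a \vee l \vee x$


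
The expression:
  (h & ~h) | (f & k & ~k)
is never true.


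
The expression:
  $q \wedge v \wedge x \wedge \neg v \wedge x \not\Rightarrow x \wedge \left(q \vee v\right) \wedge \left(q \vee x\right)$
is never true.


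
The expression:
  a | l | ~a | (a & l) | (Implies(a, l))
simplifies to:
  True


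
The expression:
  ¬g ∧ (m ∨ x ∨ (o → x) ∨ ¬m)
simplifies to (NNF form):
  ¬g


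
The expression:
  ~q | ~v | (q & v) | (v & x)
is always true.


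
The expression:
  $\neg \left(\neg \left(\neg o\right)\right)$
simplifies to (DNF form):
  $\neg o$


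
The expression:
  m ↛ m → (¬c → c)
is always true.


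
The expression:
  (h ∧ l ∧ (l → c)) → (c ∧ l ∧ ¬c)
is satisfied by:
  {l: False, c: False, h: False}
  {h: True, l: False, c: False}
  {c: True, l: False, h: False}
  {h: True, c: True, l: False}
  {l: True, h: False, c: False}
  {h: True, l: True, c: False}
  {c: True, l: True, h: False}


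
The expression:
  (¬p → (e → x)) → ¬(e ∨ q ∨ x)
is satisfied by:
  {x: False, p: False, e: False, q: False}
  {e: True, x: False, p: False, q: False}
  {q: True, e: True, x: False, p: False}
  {p: True, q: False, x: False, e: False}


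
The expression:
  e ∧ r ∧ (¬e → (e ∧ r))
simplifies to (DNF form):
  e ∧ r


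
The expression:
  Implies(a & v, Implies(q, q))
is always true.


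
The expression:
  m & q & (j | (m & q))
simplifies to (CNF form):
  m & q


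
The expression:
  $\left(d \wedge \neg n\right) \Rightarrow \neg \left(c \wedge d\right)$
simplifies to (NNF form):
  $n \vee \neg c \vee \neg d$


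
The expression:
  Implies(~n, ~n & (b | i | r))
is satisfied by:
  {i: True, n: True, b: True, r: True}
  {i: True, n: True, b: True, r: False}
  {i: True, n: True, r: True, b: False}
  {i: True, n: True, r: False, b: False}
  {i: True, b: True, r: True, n: False}
  {i: True, b: True, r: False, n: False}
  {i: True, b: False, r: True, n: False}
  {i: True, b: False, r: False, n: False}
  {n: True, b: True, r: True, i: False}
  {n: True, b: True, r: False, i: False}
  {n: True, r: True, b: False, i: False}
  {n: True, r: False, b: False, i: False}
  {b: True, r: True, n: False, i: False}
  {b: True, n: False, r: False, i: False}
  {r: True, n: False, b: False, i: False}


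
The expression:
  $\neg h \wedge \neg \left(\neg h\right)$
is never true.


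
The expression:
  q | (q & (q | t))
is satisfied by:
  {q: True}


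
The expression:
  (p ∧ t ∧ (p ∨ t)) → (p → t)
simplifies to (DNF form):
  True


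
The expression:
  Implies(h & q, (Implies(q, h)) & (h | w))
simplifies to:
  True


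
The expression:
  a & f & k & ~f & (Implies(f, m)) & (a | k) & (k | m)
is never true.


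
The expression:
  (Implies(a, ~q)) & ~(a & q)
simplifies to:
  ~a | ~q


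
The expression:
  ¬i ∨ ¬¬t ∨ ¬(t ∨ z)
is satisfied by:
  {t: True, z: False, i: False}
  {z: False, i: False, t: False}
  {i: True, t: True, z: False}
  {i: True, z: False, t: False}
  {t: True, z: True, i: False}
  {z: True, t: False, i: False}
  {i: True, z: True, t: True}


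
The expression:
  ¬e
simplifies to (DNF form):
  ¬e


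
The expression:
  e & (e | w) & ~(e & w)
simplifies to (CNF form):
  e & ~w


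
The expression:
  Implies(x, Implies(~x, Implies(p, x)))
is always true.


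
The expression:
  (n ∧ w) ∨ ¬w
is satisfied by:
  {n: True, w: False}
  {w: False, n: False}
  {w: True, n: True}


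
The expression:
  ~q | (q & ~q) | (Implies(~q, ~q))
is always true.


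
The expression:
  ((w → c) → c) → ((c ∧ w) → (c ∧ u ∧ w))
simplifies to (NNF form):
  u ∨ ¬c ∨ ¬w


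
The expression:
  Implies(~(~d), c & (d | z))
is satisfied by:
  {c: True, d: False}
  {d: False, c: False}
  {d: True, c: True}


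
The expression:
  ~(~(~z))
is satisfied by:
  {z: False}


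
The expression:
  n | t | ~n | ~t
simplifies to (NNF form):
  True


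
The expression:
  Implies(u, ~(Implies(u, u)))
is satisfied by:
  {u: False}


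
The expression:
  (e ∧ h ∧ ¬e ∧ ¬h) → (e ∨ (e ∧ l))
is always true.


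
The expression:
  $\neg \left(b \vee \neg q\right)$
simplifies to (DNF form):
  $q \wedge \neg b$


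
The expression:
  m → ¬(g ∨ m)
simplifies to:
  ¬m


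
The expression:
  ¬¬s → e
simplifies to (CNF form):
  e ∨ ¬s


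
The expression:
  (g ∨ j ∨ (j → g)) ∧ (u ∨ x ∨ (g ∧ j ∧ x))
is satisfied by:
  {x: True, u: True}
  {x: True, u: False}
  {u: True, x: False}


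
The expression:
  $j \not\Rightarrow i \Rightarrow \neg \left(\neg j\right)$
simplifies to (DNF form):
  $\text{True}$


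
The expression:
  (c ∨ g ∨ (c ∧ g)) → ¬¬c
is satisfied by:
  {c: True, g: False}
  {g: False, c: False}
  {g: True, c: True}


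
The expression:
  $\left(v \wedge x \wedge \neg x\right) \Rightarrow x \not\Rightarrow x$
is always true.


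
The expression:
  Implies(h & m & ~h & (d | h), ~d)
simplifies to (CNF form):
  True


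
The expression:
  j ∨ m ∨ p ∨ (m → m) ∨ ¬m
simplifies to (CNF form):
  True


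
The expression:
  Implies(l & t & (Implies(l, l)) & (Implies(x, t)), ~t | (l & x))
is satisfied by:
  {x: True, l: False, t: False}
  {l: False, t: False, x: False}
  {x: True, t: True, l: False}
  {t: True, l: False, x: False}
  {x: True, l: True, t: False}
  {l: True, x: False, t: False}
  {x: True, t: True, l: True}


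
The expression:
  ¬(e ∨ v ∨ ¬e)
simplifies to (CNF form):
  False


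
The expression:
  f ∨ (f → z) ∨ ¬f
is always true.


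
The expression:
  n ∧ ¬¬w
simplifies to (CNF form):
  n ∧ w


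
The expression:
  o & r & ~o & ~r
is never true.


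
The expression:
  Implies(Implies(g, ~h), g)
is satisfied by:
  {g: True}


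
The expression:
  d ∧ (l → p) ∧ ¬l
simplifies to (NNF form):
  d ∧ ¬l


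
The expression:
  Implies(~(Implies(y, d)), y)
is always true.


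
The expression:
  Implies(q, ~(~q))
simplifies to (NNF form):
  True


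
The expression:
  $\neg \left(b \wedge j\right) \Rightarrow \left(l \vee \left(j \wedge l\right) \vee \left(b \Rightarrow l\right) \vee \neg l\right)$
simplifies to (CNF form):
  $\text{True}$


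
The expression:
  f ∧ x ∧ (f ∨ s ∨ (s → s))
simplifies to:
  f ∧ x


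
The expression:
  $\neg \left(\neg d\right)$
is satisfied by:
  {d: True}


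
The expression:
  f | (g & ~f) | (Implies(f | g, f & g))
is always true.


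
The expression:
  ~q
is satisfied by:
  {q: False}


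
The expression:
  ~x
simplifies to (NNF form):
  ~x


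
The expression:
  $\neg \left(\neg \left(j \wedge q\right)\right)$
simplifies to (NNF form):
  $j \wedge q$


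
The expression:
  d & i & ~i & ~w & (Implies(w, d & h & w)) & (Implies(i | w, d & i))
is never true.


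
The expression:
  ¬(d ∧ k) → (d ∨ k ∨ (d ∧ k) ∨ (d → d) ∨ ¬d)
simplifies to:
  True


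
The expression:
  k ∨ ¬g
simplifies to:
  k ∨ ¬g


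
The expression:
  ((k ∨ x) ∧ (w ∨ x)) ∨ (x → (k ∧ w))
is always true.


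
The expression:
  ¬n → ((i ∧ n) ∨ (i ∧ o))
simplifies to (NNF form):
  n ∨ (i ∧ o)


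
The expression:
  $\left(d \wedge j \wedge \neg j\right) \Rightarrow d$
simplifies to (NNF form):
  $\text{True}$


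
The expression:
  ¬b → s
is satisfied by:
  {b: True, s: True}
  {b: True, s: False}
  {s: True, b: False}


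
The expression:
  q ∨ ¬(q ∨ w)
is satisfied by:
  {q: True, w: False}
  {w: False, q: False}
  {w: True, q: True}


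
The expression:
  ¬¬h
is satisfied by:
  {h: True}


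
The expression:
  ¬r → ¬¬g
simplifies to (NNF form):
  g ∨ r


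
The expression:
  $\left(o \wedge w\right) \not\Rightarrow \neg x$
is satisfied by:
  {w: True, x: True, o: True}


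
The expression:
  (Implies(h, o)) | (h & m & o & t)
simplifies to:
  o | ~h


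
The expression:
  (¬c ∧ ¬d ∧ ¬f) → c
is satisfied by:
  {d: True, c: True, f: True}
  {d: True, c: True, f: False}
  {d: True, f: True, c: False}
  {d: True, f: False, c: False}
  {c: True, f: True, d: False}
  {c: True, f: False, d: False}
  {f: True, c: False, d: False}


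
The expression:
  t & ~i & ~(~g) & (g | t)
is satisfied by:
  {t: True, g: True, i: False}


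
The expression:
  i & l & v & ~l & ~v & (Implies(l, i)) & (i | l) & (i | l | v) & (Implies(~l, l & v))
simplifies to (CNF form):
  False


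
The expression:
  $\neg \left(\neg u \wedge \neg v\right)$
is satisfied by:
  {v: True, u: True}
  {v: True, u: False}
  {u: True, v: False}


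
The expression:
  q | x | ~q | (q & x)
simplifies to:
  True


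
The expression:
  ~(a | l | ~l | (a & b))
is never true.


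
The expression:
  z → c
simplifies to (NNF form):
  c ∨ ¬z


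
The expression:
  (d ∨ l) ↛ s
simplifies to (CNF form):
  ¬s ∧ (d ∨ l)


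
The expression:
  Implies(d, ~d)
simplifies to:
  ~d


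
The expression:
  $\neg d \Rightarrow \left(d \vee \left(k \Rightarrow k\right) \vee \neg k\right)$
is always true.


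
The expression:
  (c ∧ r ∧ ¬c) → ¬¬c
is always true.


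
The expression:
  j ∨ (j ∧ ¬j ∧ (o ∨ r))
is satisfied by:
  {j: True}


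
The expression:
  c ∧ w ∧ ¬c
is never true.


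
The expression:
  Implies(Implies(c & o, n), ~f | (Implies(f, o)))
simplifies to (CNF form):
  o | ~f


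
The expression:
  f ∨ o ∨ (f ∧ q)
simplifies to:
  f ∨ o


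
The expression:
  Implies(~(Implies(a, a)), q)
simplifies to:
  True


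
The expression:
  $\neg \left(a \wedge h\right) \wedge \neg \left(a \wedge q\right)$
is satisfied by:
  {q: False, a: False, h: False}
  {h: True, q: False, a: False}
  {q: True, h: False, a: False}
  {h: True, q: True, a: False}
  {a: True, h: False, q: False}


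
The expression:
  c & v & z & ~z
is never true.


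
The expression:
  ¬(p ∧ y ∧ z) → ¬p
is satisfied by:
  {z: True, y: True, p: False}
  {z: True, y: False, p: False}
  {y: True, z: False, p: False}
  {z: False, y: False, p: False}
  {z: True, p: True, y: True}


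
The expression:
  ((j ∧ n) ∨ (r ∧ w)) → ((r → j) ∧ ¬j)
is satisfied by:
  {j: False, w: False, n: False, r: False}
  {r: True, j: False, w: False, n: False}
  {n: True, j: False, w: False, r: False}
  {r: True, n: True, j: False, w: False}
  {w: True, n: False, j: False, r: False}
  {n: True, w: True, j: False, r: False}
  {j: True, n: False, w: False, r: False}
  {r: True, j: True, n: False, w: False}
  {w: True, j: True, n: False, r: False}


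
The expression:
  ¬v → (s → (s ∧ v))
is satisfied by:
  {v: True, s: False}
  {s: False, v: False}
  {s: True, v: True}


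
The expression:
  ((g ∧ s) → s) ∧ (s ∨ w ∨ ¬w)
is always true.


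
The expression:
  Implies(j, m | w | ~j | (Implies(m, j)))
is always true.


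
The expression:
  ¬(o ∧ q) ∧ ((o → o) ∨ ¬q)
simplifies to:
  ¬o ∨ ¬q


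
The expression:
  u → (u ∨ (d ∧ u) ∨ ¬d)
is always true.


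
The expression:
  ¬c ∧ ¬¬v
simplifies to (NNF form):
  v ∧ ¬c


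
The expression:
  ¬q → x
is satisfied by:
  {x: True, q: True}
  {x: True, q: False}
  {q: True, x: False}


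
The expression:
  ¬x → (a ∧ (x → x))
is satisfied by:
  {a: True, x: True}
  {a: True, x: False}
  {x: True, a: False}


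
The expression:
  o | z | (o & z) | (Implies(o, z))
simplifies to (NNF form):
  True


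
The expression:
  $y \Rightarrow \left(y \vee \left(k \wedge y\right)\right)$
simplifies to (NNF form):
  $\text{True}$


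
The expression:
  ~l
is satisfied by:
  {l: False}


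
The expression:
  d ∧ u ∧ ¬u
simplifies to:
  False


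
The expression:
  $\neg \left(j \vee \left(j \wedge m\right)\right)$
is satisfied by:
  {j: False}


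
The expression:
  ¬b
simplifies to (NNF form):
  ¬b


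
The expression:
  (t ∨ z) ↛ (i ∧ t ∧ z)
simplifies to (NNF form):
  (t ∧ ¬z) ∨ (z ∧ ¬i) ∨ (z ∧ ¬t)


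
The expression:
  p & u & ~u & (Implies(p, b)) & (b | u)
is never true.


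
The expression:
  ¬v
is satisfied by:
  {v: False}


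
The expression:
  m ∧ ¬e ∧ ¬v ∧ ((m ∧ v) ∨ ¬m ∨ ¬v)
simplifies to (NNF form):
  m ∧ ¬e ∧ ¬v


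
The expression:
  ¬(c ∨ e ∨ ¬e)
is never true.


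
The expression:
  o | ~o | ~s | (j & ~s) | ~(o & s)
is always true.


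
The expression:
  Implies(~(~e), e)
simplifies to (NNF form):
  True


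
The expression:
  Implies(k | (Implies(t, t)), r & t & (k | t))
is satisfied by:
  {t: True, r: True}


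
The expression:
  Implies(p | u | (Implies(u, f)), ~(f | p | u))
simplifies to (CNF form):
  ~f & ~p & ~u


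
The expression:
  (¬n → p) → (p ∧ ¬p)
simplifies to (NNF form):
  ¬n ∧ ¬p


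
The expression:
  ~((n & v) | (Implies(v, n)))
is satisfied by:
  {v: True, n: False}


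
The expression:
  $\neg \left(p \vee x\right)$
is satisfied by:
  {x: False, p: False}


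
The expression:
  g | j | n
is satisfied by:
  {n: True, g: True, j: True}
  {n: True, g: True, j: False}
  {n: True, j: True, g: False}
  {n: True, j: False, g: False}
  {g: True, j: True, n: False}
  {g: True, j: False, n: False}
  {j: True, g: False, n: False}


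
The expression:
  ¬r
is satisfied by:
  {r: False}


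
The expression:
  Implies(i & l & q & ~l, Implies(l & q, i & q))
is always true.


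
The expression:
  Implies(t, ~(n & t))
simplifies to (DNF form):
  ~n | ~t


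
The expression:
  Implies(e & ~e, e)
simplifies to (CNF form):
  True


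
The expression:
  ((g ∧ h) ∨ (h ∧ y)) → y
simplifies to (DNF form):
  y ∨ ¬g ∨ ¬h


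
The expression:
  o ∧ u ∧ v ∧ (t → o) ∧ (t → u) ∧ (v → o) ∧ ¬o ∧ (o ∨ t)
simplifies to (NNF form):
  False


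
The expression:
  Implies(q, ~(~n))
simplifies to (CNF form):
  n | ~q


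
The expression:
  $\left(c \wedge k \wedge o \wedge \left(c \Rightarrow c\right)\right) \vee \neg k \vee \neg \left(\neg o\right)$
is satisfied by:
  {o: True, k: False}
  {k: False, o: False}
  {k: True, o: True}


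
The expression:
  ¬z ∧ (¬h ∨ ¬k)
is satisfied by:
  {h: False, z: False, k: False}
  {k: True, h: False, z: False}
  {h: True, k: False, z: False}


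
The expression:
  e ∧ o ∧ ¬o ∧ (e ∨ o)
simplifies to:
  False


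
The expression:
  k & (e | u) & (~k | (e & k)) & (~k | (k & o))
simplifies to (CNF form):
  e & k & o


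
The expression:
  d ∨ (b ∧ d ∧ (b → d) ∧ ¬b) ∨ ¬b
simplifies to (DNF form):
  d ∨ ¬b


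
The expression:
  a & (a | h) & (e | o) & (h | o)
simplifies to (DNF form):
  (a & o) | (a & e & h) | (a & e & o) | (a & h & o)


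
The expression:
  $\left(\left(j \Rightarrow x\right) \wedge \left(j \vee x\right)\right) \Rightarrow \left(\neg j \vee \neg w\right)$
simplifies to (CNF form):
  $\neg j \vee \neg w \vee \neg x$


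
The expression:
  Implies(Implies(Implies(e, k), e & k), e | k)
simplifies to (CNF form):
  True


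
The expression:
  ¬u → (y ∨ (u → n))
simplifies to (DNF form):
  True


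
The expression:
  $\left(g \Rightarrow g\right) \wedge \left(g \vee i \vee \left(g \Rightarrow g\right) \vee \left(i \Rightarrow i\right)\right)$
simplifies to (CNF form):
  $\text{True}$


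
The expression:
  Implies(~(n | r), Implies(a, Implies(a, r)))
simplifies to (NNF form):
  n | r | ~a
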